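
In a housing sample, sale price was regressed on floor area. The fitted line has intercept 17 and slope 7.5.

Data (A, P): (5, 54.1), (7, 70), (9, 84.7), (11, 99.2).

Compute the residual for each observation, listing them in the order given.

-0.4, 0.5, 0.2, -0.3

A=5: P̂ = 17 + 7.5·5 = 54.5; r = 54.1 − 54.5 = -0.4
A=7: P̂ = 17 + 7.5·7 = 69.5; r = 70 − 69.5 = 0.5
A=9: P̂ = 17 + 7.5·9 = 84.5; r = 84.7 − 84.5 = 0.2
A=11: P̂ = 17 + 7.5·11 = 99.5; r = 99.2 − 99.5 = -0.3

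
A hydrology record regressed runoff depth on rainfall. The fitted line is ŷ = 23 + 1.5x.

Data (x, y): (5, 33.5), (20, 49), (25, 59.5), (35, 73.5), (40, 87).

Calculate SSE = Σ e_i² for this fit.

x=5: ŷ = 23 + 1.5·5 = 30.5; e = 33.5 − 30.5 = 3
x=20: ŷ = 23 + 1.5·20 = 53; e = 49 − 53 = -4
x=25: ŷ = 23 + 1.5·25 = 60.5; e = 59.5 − 60.5 = -1
x=35: ŷ = 23 + 1.5·35 = 75.5; e = 73.5 − 75.5 = -2
x=40: ŷ = 23 + 1.5·40 = 83; e = 87 − 83 = 4
SSE = 9 + 16 + 1 + 4 + 16 = 46

SSE = 46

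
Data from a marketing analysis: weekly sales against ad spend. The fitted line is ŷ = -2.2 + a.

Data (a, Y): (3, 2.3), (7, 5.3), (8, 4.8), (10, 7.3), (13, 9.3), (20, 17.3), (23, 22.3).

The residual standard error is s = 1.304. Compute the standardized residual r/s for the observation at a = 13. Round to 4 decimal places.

ŷ = -2.2 + 13 = 10.8
r = 9.3 − 10.8 = -1.5
r/s = -1.5 / 1.304 = -1.1503

-1.1503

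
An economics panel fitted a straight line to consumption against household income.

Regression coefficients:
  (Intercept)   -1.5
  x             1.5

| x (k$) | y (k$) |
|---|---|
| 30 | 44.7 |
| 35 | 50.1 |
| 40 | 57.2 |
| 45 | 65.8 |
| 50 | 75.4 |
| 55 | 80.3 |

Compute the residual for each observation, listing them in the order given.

x=30: ŷ = -1.5 + 1.5·30 = 43.5; e = 44.7 − 43.5 = 1.2
x=35: ŷ = -1.5 + 1.5·35 = 51; e = 50.1 − 51 = -0.9
x=40: ŷ = -1.5 + 1.5·40 = 58.5; e = 57.2 − 58.5 = -1.3
x=45: ŷ = -1.5 + 1.5·45 = 66; e = 65.8 − 66 = -0.2
x=50: ŷ = -1.5 + 1.5·50 = 73.5; e = 75.4 − 73.5 = 1.9
x=55: ŷ = -1.5 + 1.5·55 = 81; e = 80.3 − 81 = -0.7

1.2, -0.9, -1.3, -0.2, 1.9, -0.7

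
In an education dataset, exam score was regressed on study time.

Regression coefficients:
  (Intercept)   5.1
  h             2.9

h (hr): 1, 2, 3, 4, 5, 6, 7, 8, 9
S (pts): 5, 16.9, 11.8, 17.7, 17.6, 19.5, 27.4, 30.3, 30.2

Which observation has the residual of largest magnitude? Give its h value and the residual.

h=1: Ŝ = 5.1 + 2.9·1 = 8; e = 5 − 8 = -3
h=2: Ŝ = 5.1 + 2.9·2 = 10.9; e = 16.9 − 10.9 = 6
h=3: Ŝ = 5.1 + 2.9·3 = 13.8; e = 11.8 − 13.8 = -2
h=4: Ŝ = 5.1 + 2.9·4 = 16.7; e = 17.7 − 16.7 = 1
h=5: Ŝ = 5.1 + 2.9·5 = 19.6; e = 17.6 − 19.6 = -2
h=6: Ŝ = 5.1 + 2.9·6 = 22.5; e = 19.5 − 22.5 = -3
h=7: Ŝ = 5.1 + 2.9·7 = 25.4; e = 27.4 − 25.4 = 2
h=8: Ŝ = 5.1 + 2.9·8 = 28.3; e = 30.3 − 28.3 = 2
h=9: Ŝ = 5.1 + 2.9·9 = 31.2; e = 30.2 − 31.2 = -1
Largest |e| is 6 at h = 2, residual 6.

h = 2, e = 6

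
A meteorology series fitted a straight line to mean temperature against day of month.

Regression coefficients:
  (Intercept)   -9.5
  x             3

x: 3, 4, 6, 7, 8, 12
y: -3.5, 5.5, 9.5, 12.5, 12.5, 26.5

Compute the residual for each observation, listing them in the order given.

x=3: ŷ = -9.5 + 3·3 = -0.5; e = -3.5 − (-0.5) = -3
x=4: ŷ = -9.5 + 3·4 = 2.5; e = 5.5 − 2.5 = 3
x=6: ŷ = -9.5 + 3·6 = 8.5; e = 9.5 − 8.5 = 1
x=7: ŷ = -9.5 + 3·7 = 11.5; e = 12.5 − 11.5 = 1
x=8: ŷ = -9.5 + 3·8 = 14.5; e = 12.5 − 14.5 = -2
x=12: ŷ = -9.5 + 3·12 = 26.5; e = 26.5 − 26.5 = 0

-3, 3, 1, 1, -2, 0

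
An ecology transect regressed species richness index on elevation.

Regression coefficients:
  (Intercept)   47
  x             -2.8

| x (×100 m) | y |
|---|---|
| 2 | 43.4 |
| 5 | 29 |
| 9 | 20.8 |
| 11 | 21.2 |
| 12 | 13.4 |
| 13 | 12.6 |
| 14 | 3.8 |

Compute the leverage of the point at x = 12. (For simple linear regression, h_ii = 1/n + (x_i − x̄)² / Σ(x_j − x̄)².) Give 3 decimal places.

h = 0.199

x̄ = (2 + 5 + 9 + 11 + 12 + 13 + 14)/7 = 9.42857
Σ(x − x̄)² = 55.1837 + 19.6122 + 0.183673 + 2.46939 + 6.61224 + 12.7551 + 20.898 = 117.714
h = 1/7 + (2.57143)²/117.714 = 0.142857 + 0.056172 = 0.199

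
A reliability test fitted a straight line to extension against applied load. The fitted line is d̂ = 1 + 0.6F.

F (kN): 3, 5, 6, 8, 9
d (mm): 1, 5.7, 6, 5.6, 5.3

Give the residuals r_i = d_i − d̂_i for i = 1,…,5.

F=3: d̂ = 1 + 0.6·3 = 2.8; r = 1 − 2.8 = -1.8
F=5: d̂ = 1 + 0.6·5 = 4; r = 5.7 − 4 = 1.7
F=6: d̂ = 1 + 0.6·6 = 4.6; r = 6 − 4.6 = 1.4
F=8: d̂ = 1 + 0.6·8 = 5.8; r = 5.6 − 5.8 = -0.2
F=9: d̂ = 1 + 0.6·9 = 6.4; r = 5.3 − 6.4 = -1.1

-1.8, 1.7, 1.4, -0.2, -1.1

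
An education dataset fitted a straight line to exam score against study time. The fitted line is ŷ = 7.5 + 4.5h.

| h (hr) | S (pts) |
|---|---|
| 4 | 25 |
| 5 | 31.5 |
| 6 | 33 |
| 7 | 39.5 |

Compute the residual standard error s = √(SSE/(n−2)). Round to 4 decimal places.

h=4: ŷ = 7.5 + 4.5·4 = 25.5; r = 25 − 25.5 = -0.5
h=5: ŷ = 7.5 + 4.5·5 = 30; r = 31.5 − 30 = 1.5
h=6: ŷ = 7.5 + 4.5·6 = 34.5; r = 33 − 34.5 = -1.5
h=7: ŷ = 7.5 + 4.5·7 = 39; r = 39.5 − 39 = 0.5
SSE = 0.25 + 2.25 + 2.25 + 0.25 = 5
s = √(5/2) = √2.5 ≈ 1.5811

s = 1.5811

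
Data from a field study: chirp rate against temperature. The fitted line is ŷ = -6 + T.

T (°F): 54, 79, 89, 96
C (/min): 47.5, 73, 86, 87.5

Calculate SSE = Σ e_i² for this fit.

T=54: ŷ = -6 + 54 = 48; e = 47.5 − 48 = -0.5
T=79: ŷ = -6 + 79 = 73; e = 73 − 73 = 0
T=89: ŷ = -6 + 89 = 83; e = 86 − 83 = 3
T=96: ŷ = -6 + 96 = 90; e = 87.5 − 90 = -2.5
SSE = 0.25 + 0 + 9 + 6.25 = 15.5

SSE = 15.5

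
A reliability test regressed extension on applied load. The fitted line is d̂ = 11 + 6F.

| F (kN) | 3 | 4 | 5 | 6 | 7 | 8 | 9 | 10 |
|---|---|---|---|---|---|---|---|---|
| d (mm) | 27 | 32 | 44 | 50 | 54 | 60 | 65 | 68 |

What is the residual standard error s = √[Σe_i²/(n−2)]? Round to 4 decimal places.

F=3: d̂ = 11 + 6·3 = 29; e = 27 − 29 = -2
F=4: d̂ = 11 + 6·4 = 35; e = 32 − 35 = -3
F=5: d̂ = 11 + 6·5 = 41; e = 44 − 41 = 3
F=6: d̂ = 11 + 6·6 = 47; e = 50 − 47 = 3
F=7: d̂ = 11 + 6·7 = 53; e = 54 − 53 = 1
F=8: d̂ = 11 + 6·8 = 59; e = 60 − 59 = 1
F=9: d̂ = 11 + 6·9 = 65; e = 65 − 65 = 0
F=10: d̂ = 11 + 6·10 = 71; e = 68 − 71 = -3
SSE = 4 + 9 + 9 + 9 + 1 + 1 + 0 + 9 = 42
s = √(42/6) = √7 ≈ 2.6458

s = 2.6458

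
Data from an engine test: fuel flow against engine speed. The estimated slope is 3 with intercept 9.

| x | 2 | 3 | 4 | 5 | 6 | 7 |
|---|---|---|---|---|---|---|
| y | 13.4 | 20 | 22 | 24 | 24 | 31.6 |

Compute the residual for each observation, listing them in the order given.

-1.6, 2, 1, 0, -3, 1.6

x=2: ŷ = 9 + 3·2 = 15; r = 13.4 − 15 = -1.6
x=3: ŷ = 9 + 3·3 = 18; r = 20 − 18 = 2
x=4: ŷ = 9 + 3·4 = 21; r = 22 − 21 = 1
x=5: ŷ = 9 + 3·5 = 24; r = 24 − 24 = 0
x=6: ŷ = 9 + 3·6 = 27; r = 24 − 27 = -3
x=7: ŷ = 9 + 3·7 = 30; r = 31.6 − 30 = 1.6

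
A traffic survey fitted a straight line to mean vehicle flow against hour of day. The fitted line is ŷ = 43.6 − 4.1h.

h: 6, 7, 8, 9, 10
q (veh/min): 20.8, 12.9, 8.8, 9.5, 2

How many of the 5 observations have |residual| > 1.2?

h=6: ŷ = 43.6 − 4.1·6 = 19; e = 20.8 − 19 = 1.8
h=7: ŷ = 43.6 − 4.1·7 = 14.9; e = 12.9 − 14.9 = -2
h=8: ŷ = 43.6 − 4.1·8 = 10.8; e = 8.8 − 10.8 = -2
h=9: ŷ = 43.6 − 4.1·9 = 6.7; e = 9.5 − 6.7 = 2.8
h=10: ŷ = 43.6 − 4.1·10 = 2.6; e = 2 − 2.6 = -0.6
|e| > 1.2: h=6 (|e|=1.8), h=7 (|e|=2), h=8 (|e|=2), h=9 (|e|=2.8) → 4

4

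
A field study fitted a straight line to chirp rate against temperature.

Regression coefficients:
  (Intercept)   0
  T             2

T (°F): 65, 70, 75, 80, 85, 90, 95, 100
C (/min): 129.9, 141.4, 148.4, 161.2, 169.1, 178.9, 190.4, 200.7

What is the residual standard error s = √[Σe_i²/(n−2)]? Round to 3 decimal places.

T=65: Ĉ = 2·65 = 130; e = 129.9 − 130 = -0.1
T=70: Ĉ = 2·70 = 140; e = 141.4 − 140 = 1.4
T=75: Ĉ = 2·75 = 150; e = 148.4 − 150 = -1.6
T=80: Ĉ = 2·80 = 160; e = 161.2 − 160 = 1.2
T=85: Ĉ = 2·85 = 170; e = 169.1 − 170 = -0.9
T=90: Ĉ = 2·90 = 180; e = 178.9 − 180 = -1.1
T=95: Ĉ = 2·95 = 190; e = 190.4 − 190 = 0.4
T=100: Ĉ = 2·100 = 200; e = 200.7 − 200 = 0.7
SSE = 0.01 + 1.96 + 2.56 + 1.44 + 0.81 + 1.21 + 0.16 + 0.49 = 8.64
s = √(8.64/6) = √1.44 ≈ 1.200

s = 1.200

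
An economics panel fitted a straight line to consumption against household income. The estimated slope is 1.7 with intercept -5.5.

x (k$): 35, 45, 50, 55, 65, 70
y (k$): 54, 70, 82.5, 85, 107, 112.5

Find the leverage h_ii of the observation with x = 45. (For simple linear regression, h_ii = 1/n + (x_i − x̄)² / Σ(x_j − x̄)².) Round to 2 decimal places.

h = 0.25

x̄ = (35 + 45 + 50 + 55 + 65 + 70)/6 = 53.3333
Σ(x − x̄)² = 336.111 + 69.4444 + 11.1111 + 2.77778 + 136.111 + 277.778 = 833.333
h = 1/6 + (-8.33333)²/833.333 = 0.166667 + 0.0833333 = 0.25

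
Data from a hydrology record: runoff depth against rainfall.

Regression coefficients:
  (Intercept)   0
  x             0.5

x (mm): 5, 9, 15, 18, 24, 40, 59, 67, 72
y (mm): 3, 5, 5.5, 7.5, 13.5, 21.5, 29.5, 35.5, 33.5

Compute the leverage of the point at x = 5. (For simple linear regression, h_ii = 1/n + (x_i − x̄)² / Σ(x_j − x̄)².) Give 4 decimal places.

h = 0.2712

x̄ = (5 + 9 + 15 + 18 + 24 + 40 + 59 + 67 + 72)/9 = 34.3333
Σ(x − x̄)² = 860.444 + 641.778 + 373.778 + 266.778 + 106.778 + 32.1111 + 608.444 + 1067.11 + 1418.78 = 5376
h = 1/9 + (-29.3333)²/5376 = 0.111111 + 0.160053 = 0.2712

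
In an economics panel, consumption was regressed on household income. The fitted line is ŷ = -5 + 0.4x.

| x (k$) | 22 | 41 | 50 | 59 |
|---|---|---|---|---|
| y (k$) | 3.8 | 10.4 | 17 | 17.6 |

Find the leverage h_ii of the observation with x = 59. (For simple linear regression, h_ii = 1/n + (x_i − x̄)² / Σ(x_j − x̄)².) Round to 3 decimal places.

x̄ = (22 + 41 + 50 + 59)/4 = 43
Σ(x − x̄)² = 441 + 4 + 49 + 256 = 750
h = 1/4 + (16)²/750 = 0.25 + 0.341333 = 0.591

h = 0.591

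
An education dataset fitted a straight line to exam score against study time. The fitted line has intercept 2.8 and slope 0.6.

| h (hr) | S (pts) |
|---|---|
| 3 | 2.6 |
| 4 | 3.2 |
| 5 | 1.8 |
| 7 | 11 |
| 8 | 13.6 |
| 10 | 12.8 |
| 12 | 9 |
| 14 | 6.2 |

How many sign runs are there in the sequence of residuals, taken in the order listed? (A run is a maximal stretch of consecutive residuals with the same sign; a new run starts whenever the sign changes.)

h=3: ŷ = 2.8 + 0.6·3 = 4.6; e = 2.6 − 4.6 = -2
h=4: ŷ = 2.8 + 0.6·4 = 5.2; e = 3.2 − 5.2 = -2
h=5: ŷ = 2.8 + 0.6·5 = 5.8; e = 1.8 − 5.8 = -4
h=7: ŷ = 2.8 + 0.6·7 = 7; e = 11 − 7 = 4
h=8: ŷ = 2.8 + 0.6·8 = 7.6; e = 13.6 − 7.6 = 6
h=10: ŷ = 2.8 + 0.6·10 = 8.8; e = 12.8 − 8.8 = 4
h=12: ŷ = 2.8 + 0.6·12 = 10; e = 9 − 10 = -1
h=14: ŷ = 2.8 + 0.6·14 = 11.2; e = 6.2 − 11.2 = -5
Signs: − − − + + + − −
Runs: −×3, +×3, −×2 → 3

3 runs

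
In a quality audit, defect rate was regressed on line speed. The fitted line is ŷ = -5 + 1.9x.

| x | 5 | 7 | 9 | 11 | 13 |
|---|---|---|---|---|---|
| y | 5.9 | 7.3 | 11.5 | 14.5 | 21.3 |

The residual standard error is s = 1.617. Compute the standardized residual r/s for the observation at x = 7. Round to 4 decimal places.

ŷ = -5 + 1.9·7 = 8.3
r = 7.3 − 8.3 = -1
r/s = -1 / 1.617 = -0.6184

-0.6184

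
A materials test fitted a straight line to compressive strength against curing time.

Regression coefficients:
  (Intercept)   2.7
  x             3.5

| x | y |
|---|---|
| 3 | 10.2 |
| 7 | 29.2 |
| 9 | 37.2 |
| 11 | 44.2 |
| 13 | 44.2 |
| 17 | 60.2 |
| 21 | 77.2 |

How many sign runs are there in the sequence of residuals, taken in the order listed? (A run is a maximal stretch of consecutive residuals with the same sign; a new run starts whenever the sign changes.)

x=3: ŷ = 2.7 + 3.5·3 = 13.2; e = 10.2 − 13.2 = -3
x=7: ŷ = 2.7 + 3.5·7 = 27.2; e = 29.2 − 27.2 = 2
x=9: ŷ = 2.7 + 3.5·9 = 34.2; e = 37.2 − 34.2 = 3
x=11: ŷ = 2.7 + 3.5·11 = 41.2; e = 44.2 − 41.2 = 3
x=13: ŷ = 2.7 + 3.5·13 = 48.2; e = 44.2 − 48.2 = -4
x=17: ŷ = 2.7 + 3.5·17 = 62.2; e = 60.2 − 62.2 = -2
x=21: ŷ = 2.7 + 3.5·21 = 76.2; e = 77.2 − 76.2 = 1
Signs: − + + + − − +
Runs: −×1, +×3, −×2, +×1 → 4

4 runs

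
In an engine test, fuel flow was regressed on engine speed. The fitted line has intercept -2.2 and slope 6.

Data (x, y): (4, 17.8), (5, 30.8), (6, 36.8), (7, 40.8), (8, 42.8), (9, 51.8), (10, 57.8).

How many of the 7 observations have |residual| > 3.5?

1

x=4: ŷ = -2.2 + 6·4 = 21.8; r = 17.8 − 21.8 = -4
x=5: ŷ = -2.2 + 6·5 = 27.8; r = 30.8 − 27.8 = 3
x=6: ŷ = -2.2 + 6·6 = 33.8; r = 36.8 − 33.8 = 3
x=7: ŷ = -2.2 + 6·7 = 39.8; r = 40.8 − 39.8 = 1
x=8: ŷ = -2.2 + 6·8 = 45.8; r = 42.8 − 45.8 = -3
x=9: ŷ = -2.2 + 6·9 = 51.8; r = 51.8 − 51.8 = 0
x=10: ŷ = -2.2 + 6·10 = 57.8; r = 57.8 − 57.8 = 0
|r| > 3.5: x=4 (|r|=4) → 1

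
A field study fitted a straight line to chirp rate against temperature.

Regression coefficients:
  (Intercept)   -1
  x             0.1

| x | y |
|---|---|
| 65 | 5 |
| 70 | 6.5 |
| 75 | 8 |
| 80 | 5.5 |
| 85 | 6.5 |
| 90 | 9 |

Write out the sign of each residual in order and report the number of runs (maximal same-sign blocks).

4 runs

x=65: ŷ = -1 + 0.1·65 = 5.5; e = 5 − 5.5 = -0.5
x=70: ŷ = -1 + 0.1·70 = 6; e = 6.5 − 6 = 0.5
x=75: ŷ = -1 + 0.1·75 = 6.5; e = 8 − 6.5 = 1.5
x=80: ŷ = -1 + 0.1·80 = 7; e = 5.5 − 7 = -1.5
x=85: ŷ = -1 + 0.1·85 = 7.5; e = 6.5 − 7.5 = -1
x=90: ŷ = -1 + 0.1·90 = 8; e = 9 − 8 = 1
Signs: − + + − − +
Runs: −×1, +×2, −×2, +×1 → 4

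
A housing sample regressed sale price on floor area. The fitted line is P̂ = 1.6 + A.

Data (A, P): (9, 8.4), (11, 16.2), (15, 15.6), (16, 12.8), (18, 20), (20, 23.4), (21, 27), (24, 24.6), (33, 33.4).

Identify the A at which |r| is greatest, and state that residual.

A=9: P̂ = 1.6 + 9 = 10.6; r = 8.4 − 10.6 = -2.2
A=11: P̂ = 1.6 + 11 = 12.6; r = 16.2 − 12.6 = 3.6
A=15: P̂ = 1.6 + 15 = 16.6; r = 15.6 − 16.6 = -1
A=16: P̂ = 1.6 + 16 = 17.6; r = 12.8 − 17.6 = -4.8
A=18: P̂ = 1.6 + 18 = 19.6; r = 20 − 19.6 = 0.4
A=20: P̂ = 1.6 + 20 = 21.6; r = 23.4 − 21.6 = 1.8
A=21: P̂ = 1.6 + 21 = 22.6; r = 27 − 22.6 = 4.4
A=24: P̂ = 1.6 + 24 = 25.6; r = 24.6 − 25.6 = -1
A=33: P̂ = 1.6 + 33 = 34.6; r = 33.4 − 34.6 = -1.2
Largest |r| is 4.8 at A = 16, residual -4.8.

A = 16, r = -4.8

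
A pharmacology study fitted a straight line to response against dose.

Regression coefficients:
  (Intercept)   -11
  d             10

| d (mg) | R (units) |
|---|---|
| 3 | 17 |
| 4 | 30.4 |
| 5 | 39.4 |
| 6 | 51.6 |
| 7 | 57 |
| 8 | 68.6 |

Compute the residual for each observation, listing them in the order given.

d=3: R̂ = -11 + 10·3 = 19; e = 17 − 19 = -2
d=4: R̂ = -11 + 10·4 = 29; e = 30.4 − 29 = 1.4
d=5: R̂ = -11 + 10·5 = 39; e = 39.4 − 39 = 0.4
d=6: R̂ = -11 + 10·6 = 49; e = 51.6 − 49 = 2.6
d=7: R̂ = -11 + 10·7 = 59; e = 57 − 59 = -2
d=8: R̂ = -11 + 10·8 = 69; e = 68.6 − 69 = -0.4

-2, 1.4, 0.4, 2.6, -2, -0.4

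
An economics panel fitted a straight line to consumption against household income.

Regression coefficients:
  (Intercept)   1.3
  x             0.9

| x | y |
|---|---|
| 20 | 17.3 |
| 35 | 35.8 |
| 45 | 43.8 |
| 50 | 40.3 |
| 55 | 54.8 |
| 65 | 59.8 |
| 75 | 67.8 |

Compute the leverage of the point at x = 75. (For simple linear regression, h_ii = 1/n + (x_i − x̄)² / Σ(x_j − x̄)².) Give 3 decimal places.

x̄ = (20 + 35 + 45 + 50 + 55 + 65 + 75)/7 = 49.2857
Σ(x − x̄)² = 857.653 + 204.082 + 18.3673 + 0.510204 + 32.6531 + 246.939 + 661.224 = 2021.43
h = 1/7 + (25.7143)²/2021.43 = 0.142857 + 0.327108 = 0.470

h = 0.470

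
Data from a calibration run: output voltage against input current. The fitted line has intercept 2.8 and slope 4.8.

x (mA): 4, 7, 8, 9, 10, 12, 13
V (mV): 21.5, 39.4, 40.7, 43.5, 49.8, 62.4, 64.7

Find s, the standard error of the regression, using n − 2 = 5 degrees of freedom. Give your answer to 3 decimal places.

s = 2.049

x=4: ŷ = 2.8 + 4.8·4 = 22; r = 21.5 − 22 = -0.5
x=7: ŷ = 2.8 + 4.8·7 = 36.4; r = 39.4 − 36.4 = 3
x=8: ŷ = 2.8 + 4.8·8 = 41.2; r = 40.7 − 41.2 = -0.5
x=9: ŷ = 2.8 + 4.8·9 = 46; r = 43.5 − 46 = -2.5
x=10: ŷ = 2.8 + 4.8·10 = 50.8; r = 49.8 − 50.8 = -1
x=12: ŷ = 2.8 + 4.8·12 = 60.4; r = 62.4 − 60.4 = 2
x=13: ŷ = 2.8 + 4.8·13 = 65.2; r = 64.7 − 65.2 = -0.5
SSE = 0.25 + 9 + 0.25 + 6.25 + 1 + 4 + 0.25 = 21
s = √(21/5) = √4.2 ≈ 2.049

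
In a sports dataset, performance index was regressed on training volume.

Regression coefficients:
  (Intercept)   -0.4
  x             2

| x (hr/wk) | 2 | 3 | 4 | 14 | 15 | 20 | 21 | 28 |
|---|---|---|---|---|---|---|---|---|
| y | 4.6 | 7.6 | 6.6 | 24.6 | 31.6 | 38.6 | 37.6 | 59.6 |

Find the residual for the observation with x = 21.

ŷ = -0.4 + 2·21 = 41.6
r = 37.6 − 41.6 = -4

r = -4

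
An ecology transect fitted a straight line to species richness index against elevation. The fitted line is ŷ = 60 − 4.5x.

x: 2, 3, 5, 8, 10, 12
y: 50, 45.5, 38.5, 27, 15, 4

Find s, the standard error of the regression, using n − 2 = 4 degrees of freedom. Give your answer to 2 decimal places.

s = 2.00

x=2: ŷ = 60 − 4.5·2 = 51; e = 50 − 51 = -1
x=3: ŷ = 60 − 4.5·3 = 46.5; e = 45.5 − 46.5 = -1
x=5: ŷ = 60 − 4.5·5 = 37.5; e = 38.5 − 37.5 = 1
x=8: ŷ = 60 − 4.5·8 = 24; e = 27 − 24 = 3
x=10: ŷ = 60 − 4.5·10 = 15; e = 15 − 15 = 0
x=12: ŷ = 60 − 4.5·12 = 6; e = 4 − 6 = -2
SSE = 1 + 1 + 1 + 9 + 0 + 4 = 16
s = √(16/4) = √4 ≈ 2.00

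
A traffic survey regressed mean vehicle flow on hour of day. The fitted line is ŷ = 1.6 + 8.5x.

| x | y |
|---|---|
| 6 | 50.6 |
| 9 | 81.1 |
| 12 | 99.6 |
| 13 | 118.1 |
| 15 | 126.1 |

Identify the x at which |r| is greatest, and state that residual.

x = 13, r = 6

x=6: ŷ = 1.6 + 8.5·6 = 52.6; r = 50.6 − 52.6 = -2
x=9: ŷ = 1.6 + 8.5·9 = 78.1; r = 81.1 − 78.1 = 3
x=12: ŷ = 1.6 + 8.5·12 = 103.6; r = 99.6 − 103.6 = -4
x=13: ŷ = 1.6 + 8.5·13 = 112.1; r = 118.1 − 112.1 = 6
x=15: ŷ = 1.6 + 8.5·15 = 129.1; r = 126.1 − 129.1 = -3
Largest |r| is 6 at x = 13, residual 6.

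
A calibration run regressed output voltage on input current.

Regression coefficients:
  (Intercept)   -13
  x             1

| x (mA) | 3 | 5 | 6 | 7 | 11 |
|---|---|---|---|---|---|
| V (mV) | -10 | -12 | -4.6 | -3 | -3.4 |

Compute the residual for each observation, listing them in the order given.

0, -4, 2.4, 3, -1.4

x=3: V̂ = -13 + 3 = -10; e = -10 − (-10) = 0
x=5: V̂ = -13 + 5 = -8; e = -12 − (-8) = -4
x=6: V̂ = -13 + 6 = -7; e = -4.6 − (-7) = 2.4
x=7: V̂ = -13 + 7 = -6; e = -3 − (-6) = 3
x=11: V̂ = -13 + 11 = -2; e = -3.4 − (-2) = -1.4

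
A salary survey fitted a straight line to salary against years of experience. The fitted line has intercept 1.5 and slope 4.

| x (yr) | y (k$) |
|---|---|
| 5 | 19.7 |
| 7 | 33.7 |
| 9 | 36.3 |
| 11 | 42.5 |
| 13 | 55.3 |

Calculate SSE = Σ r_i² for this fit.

SSE = 34.56

x=5: ŷ = 1.5 + 4·5 = 21.5; r = 19.7 − 21.5 = -1.8
x=7: ŷ = 1.5 + 4·7 = 29.5; r = 33.7 − 29.5 = 4.2
x=9: ŷ = 1.5 + 4·9 = 37.5; r = 36.3 − 37.5 = -1.2
x=11: ŷ = 1.5 + 4·11 = 45.5; r = 42.5 − 45.5 = -3
x=13: ŷ = 1.5 + 4·13 = 53.5; r = 55.3 − 53.5 = 1.8
SSE = 3.24 + 17.64 + 1.44 + 9 + 3.24 = 34.56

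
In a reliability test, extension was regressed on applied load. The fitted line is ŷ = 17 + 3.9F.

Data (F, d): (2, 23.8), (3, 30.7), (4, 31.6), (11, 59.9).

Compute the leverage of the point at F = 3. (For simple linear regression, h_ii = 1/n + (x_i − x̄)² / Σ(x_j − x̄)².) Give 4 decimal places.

F̄ = (2 + 3 + 4 + 11)/4 = 5
Σ(F − F̄)² = 9 + 4 + 1 + 36 = 50
h = 1/4 + (-2)²/50 = 0.25 + 0.08 = 0.3300

h = 0.3300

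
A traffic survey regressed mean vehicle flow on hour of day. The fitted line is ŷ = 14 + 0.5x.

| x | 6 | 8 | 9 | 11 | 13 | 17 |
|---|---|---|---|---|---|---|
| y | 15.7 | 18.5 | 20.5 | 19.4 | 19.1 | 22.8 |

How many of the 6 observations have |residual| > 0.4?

4

x=6: ŷ = 14 + 0.5·6 = 17; r = 15.7 − 17 = -1.3
x=8: ŷ = 14 + 0.5·8 = 18; r = 18.5 − 18 = 0.5
x=9: ŷ = 14 + 0.5·9 = 18.5; r = 20.5 − 18.5 = 2
x=11: ŷ = 14 + 0.5·11 = 19.5; r = 19.4 − 19.5 = -0.1
x=13: ŷ = 14 + 0.5·13 = 20.5; r = 19.1 − 20.5 = -1.4
x=17: ŷ = 14 + 0.5·17 = 22.5; r = 22.8 − 22.5 = 0.3
|r| > 0.4: x=6 (|r|=1.3), x=8 (|r|=0.5), x=9 (|r|=2), x=13 (|r|=1.4) → 4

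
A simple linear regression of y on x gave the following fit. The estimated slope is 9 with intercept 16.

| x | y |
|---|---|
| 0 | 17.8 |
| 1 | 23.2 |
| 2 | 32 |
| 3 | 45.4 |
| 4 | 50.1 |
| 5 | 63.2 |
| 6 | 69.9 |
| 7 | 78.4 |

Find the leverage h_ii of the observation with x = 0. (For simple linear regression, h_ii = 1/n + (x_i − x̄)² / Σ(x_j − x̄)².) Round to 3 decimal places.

h = 0.417

x̄ = (0 + 1 + 2 + 3 + 4 + 5 + 6 + 7)/8 = 3.5
Σ(x − x̄)² = 12.25 + 6.25 + 2.25 + 0.25 + 0.25 + 2.25 + 6.25 + 12.25 = 42
h = 1/8 + (-3.5)²/42 = 0.125 + 0.291667 = 0.417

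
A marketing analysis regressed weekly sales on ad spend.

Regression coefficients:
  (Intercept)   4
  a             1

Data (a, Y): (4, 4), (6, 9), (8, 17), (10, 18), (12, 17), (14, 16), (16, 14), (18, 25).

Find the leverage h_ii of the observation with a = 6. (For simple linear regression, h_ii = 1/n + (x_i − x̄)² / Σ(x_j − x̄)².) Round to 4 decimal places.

ā = (4 + 6 + 8 + 10 + 12 + 14 + 16 + 18)/8 = 11
Σ(a − ā)² = 49 + 25 + 9 + 1 + 1 + 9 + 25 + 49 = 168
h = 1/8 + (-5)²/168 = 0.125 + 0.14881 = 0.2738

h = 0.2738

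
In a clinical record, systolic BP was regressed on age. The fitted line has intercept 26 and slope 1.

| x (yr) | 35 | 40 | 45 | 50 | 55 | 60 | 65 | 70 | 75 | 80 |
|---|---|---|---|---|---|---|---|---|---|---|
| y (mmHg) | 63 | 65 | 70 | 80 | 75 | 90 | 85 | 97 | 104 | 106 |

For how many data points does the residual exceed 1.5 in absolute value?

6

x=35: ŷ = 26 + 35 = 61; e = 63 − 61 = 2
x=40: ŷ = 26 + 40 = 66; e = 65 − 66 = -1
x=45: ŷ = 26 + 45 = 71; e = 70 − 71 = -1
x=50: ŷ = 26 + 50 = 76; e = 80 − 76 = 4
x=55: ŷ = 26 + 55 = 81; e = 75 − 81 = -6
x=60: ŷ = 26 + 60 = 86; e = 90 − 86 = 4
x=65: ŷ = 26 + 65 = 91; e = 85 − 91 = -6
x=70: ŷ = 26 + 70 = 96; e = 97 − 96 = 1
x=75: ŷ = 26 + 75 = 101; e = 104 − 101 = 3
x=80: ŷ = 26 + 80 = 106; e = 106 − 106 = 0
|e| > 1.5: x=35 (|e|=2), x=50 (|e|=4), x=55 (|e|=6), x=60 (|e|=4), x=65 (|e|=6), x=75 (|e|=3) → 6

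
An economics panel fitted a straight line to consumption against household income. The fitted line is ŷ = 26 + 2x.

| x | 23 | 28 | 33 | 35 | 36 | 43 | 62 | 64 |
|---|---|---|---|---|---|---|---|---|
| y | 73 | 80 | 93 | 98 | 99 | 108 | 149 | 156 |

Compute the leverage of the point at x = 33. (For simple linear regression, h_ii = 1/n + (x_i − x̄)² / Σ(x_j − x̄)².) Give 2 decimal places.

h = 0.16

x̄ = (23 + 28 + 33 + 35 + 36 + 43 + 62 + 64)/8 = 40.5
Σ(x − x̄)² = 306.25 + 156.25 + 56.25 + 30.25 + 20.25 + 6.25 + 462.25 + 552.25 = 1590
h = 1/8 + (-7.5)²/1590 = 0.125 + 0.0353774 = 0.16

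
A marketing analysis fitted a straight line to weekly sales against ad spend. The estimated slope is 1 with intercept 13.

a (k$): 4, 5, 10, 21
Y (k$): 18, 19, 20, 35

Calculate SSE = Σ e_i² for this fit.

SSE = 12

a=4: Ŷ = 13 + 4 = 17; e = 18 − 17 = 1
a=5: Ŷ = 13 + 5 = 18; e = 19 − 18 = 1
a=10: Ŷ = 13 + 10 = 23; e = 20 − 23 = -3
a=21: Ŷ = 13 + 21 = 34; e = 35 − 34 = 1
SSE = 1 + 1 + 9 + 1 = 12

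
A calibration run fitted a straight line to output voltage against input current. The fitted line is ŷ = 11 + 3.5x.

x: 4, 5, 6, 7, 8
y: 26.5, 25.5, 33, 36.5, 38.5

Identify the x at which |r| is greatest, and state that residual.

x = 5, r = -3

x=4: ŷ = 11 + 3.5·4 = 25; r = 26.5 − 25 = 1.5
x=5: ŷ = 11 + 3.5·5 = 28.5; r = 25.5 − 28.5 = -3
x=6: ŷ = 11 + 3.5·6 = 32; r = 33 − 32 = 1
x=7: ŷ = 11 + 3.5·7 = 35.5; r = 36.5 − 35.5 = 1
x=8: ŷ = 11 + 3.5·8 = 39; r = 38.5 − 39 = -0.5
Largest |r| is 3 at x = 5, residual -3.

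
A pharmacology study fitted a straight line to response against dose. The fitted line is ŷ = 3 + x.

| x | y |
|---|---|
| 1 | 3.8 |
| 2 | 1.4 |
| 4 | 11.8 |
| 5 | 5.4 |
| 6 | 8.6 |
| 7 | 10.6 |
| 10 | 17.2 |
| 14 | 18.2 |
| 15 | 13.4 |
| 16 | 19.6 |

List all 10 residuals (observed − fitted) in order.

-0.2, -3.6, 4.8, -2.6, -0.4, 0.6, 4.2, 1.2, -4.6, 0.6

x=1: ŷ = 3 + 1 = 4; e = 3.8 − 4 = -0.2
x=2: ŷ = 3 + 2 = 5; e = 1.4 − 5 = -3.6
x=4: ŷ = 3 + 4 = 7; e = 11.8 − 7 = 4.8
x=5: ŷ = 3 + 5 = 8; e = 5.4 − 8 = -2.6
x=6: ŷ = 3 + 6 = 9; e = 8.6 − 9 = -0.4
x=7: ŷ = 3 + 7 = 10; e = 10.6 − 10 = 0.6
x=10: ŷ = 3 + 10 = 13; e = 17.2 − 13 = 4.2
x=14: ŷ = 3 + 14 = 17; e = 18.2 − 17 = 1.2
x=15: ŷ = 3 + 15 = 18; e = 13.4 − 18 = -4.6
x=16: ŷ = 3 + 16 = 19; e = 19.6 − 19 = 0.6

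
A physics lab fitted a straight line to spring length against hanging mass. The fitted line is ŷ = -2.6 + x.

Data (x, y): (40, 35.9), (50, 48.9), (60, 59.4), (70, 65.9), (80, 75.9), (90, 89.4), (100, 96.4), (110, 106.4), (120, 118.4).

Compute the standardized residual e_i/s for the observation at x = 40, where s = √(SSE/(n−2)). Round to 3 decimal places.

-0.887

x=40: ŷ = -2.6 + 40 = 37.4; e = 35.9 − 37.4 = -1.5
x=50: ŷ = -2.6 + 50 = 47.4; e = 48.9 − 47.4 = 1.5
x=60: ŷ = -2.6 + 60 = 57.4; e = 59.4 − 57.4 = 2
x=70: ŷ = -2.6 + 70 = 67.4; e = 65.9 − 67.4 = -1.5
x=80: ŷ = -2.6 + 80 = 77.4; e = 75.9 − 77.4 = -1.5
x=90: ŷ = -2.6 + 90 = 87.4; e = 89.4 − 87.4 = 2
x=100: ŷ = -2.6 + 100 = 97.4; e = 96.4 − 97.4 = -1
x=110: ŷ = -2.6 + 110 = 107.4; e = 106.4 − 107.4 = -1
x=120: ŷ = -2.6 + 120 = 117.4; e = 118.4 − 117.4 = 1
SSE = 2.25 + 2.25 + 4 + 2.25 + 2.25 + 4 + 1 + 1 + 1 = 20
s = √(20/7) = 1.69031
e/s = -1.5 / 1.69031 = -0.887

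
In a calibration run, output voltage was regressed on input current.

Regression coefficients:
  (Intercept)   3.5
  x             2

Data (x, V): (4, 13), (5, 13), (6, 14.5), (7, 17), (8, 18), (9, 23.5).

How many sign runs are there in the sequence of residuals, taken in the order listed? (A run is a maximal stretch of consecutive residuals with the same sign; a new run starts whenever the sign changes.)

x=4: V̂ = 3.5 + 2·4 = 11.5; e = 13 − 11.5 = 1.5
x=5: V̂ = 3.5 + 2·5 = 13.5; e = 13 − 13.5 = -0.5
x=6: V̂ = 3.5 + 2·6 = 15.5; e = 14.5 − 15.5 = -1
x=7: V̂ = 3.5 + 2·7 = 17.5; e = 17 − 17.5 = -0.5
x=8: V̂ = 3.5 + 2·8 = 19.5; e = 18 − 19.5 = -1.5
x=9: V̂ = 3.5 + 2·9 = 21.5; e = 23.5 − 21.5 = 2
Signs: + − − − − +
Runs: +×1, −×4, +×1 → 3

3 runs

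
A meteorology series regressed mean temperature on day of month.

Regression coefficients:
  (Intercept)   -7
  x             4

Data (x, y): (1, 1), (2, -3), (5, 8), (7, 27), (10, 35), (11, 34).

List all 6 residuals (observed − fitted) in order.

x=1: ŷ = -7 + 4·1 = -3; r = 1 − (-3) = 4
x=2: ŷ = -7 + 4·2 = 1; r = -3 − 1 = -4
x=5: ŷ = -7 + 4·5 = 13; r = 8 − 13 = -5
x=7: ŷ = -7 + 4·7 = 21; r = 27 − 21 = 6
x=10: ŷ = -7 + 4·10 = 33; r = 35 − 33 = 2
x=11: ŷ = -7 + 4·11 = 37; r = 34 − 37 = -3

4, -4, -5, 6, 2, -3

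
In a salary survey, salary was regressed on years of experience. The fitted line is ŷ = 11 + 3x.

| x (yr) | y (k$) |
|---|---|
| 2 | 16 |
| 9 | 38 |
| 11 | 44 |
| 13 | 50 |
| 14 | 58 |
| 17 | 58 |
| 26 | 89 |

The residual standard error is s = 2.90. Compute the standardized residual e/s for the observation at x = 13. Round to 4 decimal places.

0.0000

ŷ = 11 + 3·13 = 50
e = 50 − 50 = 0
e/s = 0 / 2.90 = 0.0000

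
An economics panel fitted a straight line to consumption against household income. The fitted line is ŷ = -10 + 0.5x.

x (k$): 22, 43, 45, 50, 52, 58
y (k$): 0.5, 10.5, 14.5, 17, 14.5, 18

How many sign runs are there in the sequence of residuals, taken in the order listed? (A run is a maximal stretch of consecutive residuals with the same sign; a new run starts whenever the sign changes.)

x=22: ŷ = -10 + 0.5·22 = 1; r = 0.5 − 1 = -0.5
x=43: ŷ = -10 + 0.5·43 = 11.5; r = 10.5 − 11.5 = -1
x=45: ŷ = -10 + 0.5·45 = 12.5; r = 14.5 − 12.5 = 2
x=50: ŷ = -10 + 0.5·50 = 15; r = 17 − 15 = 2
x=52: ŷ = -10 + 0.5·52 = 16; r = 14.5 − 16 = -1.5
x=58: ŷ = -10 + 0.5·58 = 19; r = 18 − 19 = -1
Signs: − − + + − −
Runs: −×2, +×2, −×2 → 3

3 runs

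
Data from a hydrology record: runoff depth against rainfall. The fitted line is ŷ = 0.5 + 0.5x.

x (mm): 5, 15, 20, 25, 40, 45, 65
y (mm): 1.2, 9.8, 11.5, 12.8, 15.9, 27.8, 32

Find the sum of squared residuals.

SSE = 52.72

x=5: ŷ = 0.5 + 0.5·5 = 3; r = 1.2 − 3 = -1.8
x=15: ŷ = 0.5 + 0.5·15 = 8; r = 9.8 − 8 = 1.8
x=20: ŷ = 0.5 + 0.5·20 = 10.5; r = 11.5 − 10.5 = 1
x=25: ŷ = 0.5 + 0.5·25 = 13; r = 12.8 − 13 = -0.2
x=40: ŷ = 0.5 + 0.5·40 = 20.5; r = 15.9 − 20.5 = -4.6
x=45: ŷ = 0.5 + 0.5·45 = 23; r = 27.8 − 23 = 4.8
x=65: ŷ = 0.5 + 0.5·65 = 33; r = 32 − 33 = -1
SSE = 3.24 + 3.24 + 1 + 0.04 + 21.16 + 23.04 + 1 = 52.72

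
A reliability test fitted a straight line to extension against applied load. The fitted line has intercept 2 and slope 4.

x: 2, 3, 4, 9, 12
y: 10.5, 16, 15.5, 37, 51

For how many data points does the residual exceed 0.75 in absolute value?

4

x=2: ŷ = 2 + 4·2 = 10; e = 10.5 − 10 = 0.5
x=3: ŷ = 2 + 4·3 = 14; e = 16 − 14 = 2
x=4: ŷ = 2 + 4·4 = 18; e = 15.5 − 18 = -2.5
x=9: ŷ = 2 + 4·9 = 38; e = 37 − 38 = -1
x=12: ŷ = 2 + 4·12 = 50; e = 51 − 50 = 1
|e| > 0.75: x=3 (|e|=2), x=4 (|e|=2.5), x=9 (|e|=1), x=12 (|e|=1) → 4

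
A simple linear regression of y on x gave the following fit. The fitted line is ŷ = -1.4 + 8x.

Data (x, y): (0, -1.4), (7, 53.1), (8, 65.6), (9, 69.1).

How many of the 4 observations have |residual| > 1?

3

x=0: ŷ = -1.4 + 8·0 = -1.4; r = -1.4 − (-1.4) = 0
x=7: ŷ = -1.4 + 8·7 = 54.6; r = 53.1 − 54.6 = -1.5
x=8: ŷ = -1.4 + 8·8 = 62.6; r = 65.6 − 62.6 = 3
x=9: ŷ = -1.4 + 8·9 = 70.6; r = 69.1 − 70.6 = -1.5
|r| > 1: x=7 (|r|=1.5), x=8 (|r|=3), x=9 (|r|=1.5) → 3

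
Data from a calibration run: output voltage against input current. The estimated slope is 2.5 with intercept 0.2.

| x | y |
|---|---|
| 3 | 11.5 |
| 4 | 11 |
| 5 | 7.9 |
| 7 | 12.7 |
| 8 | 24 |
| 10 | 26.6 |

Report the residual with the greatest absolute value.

x=3: ŷ = 0.2 + 2.5·3 = 7.7; r = 11.5 − 7.7 = 3.8
x=4: ŷ = 0.2 + 2.5·4 = 10.2; r = 11 − 10.2 = 0.8
x=5: ŷ = 0.2 + 2.5·5 = 12.7; r = 7.9 − 12.7 = -4.8
x=7: ŷ = 0.2 + 2.5·7 = 17.7; r = 12.7 − 17.7 = -5
x=8: ŷ = 0.2 + 2.5·8 = 20.2; r = 24 − 20.2 = 3.8
x=10: ŷ = 0.2 + 2.5·10 = 25.2; r = 26.6 − 25.2 = 1.4
Largest |r| is 5 at x = 7, residual -5.

r = -5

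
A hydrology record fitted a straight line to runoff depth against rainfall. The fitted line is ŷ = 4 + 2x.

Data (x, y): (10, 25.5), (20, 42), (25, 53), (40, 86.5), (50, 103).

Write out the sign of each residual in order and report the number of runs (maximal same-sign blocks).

x=10: ŷ = 4 + 2·10 = 24; e = 25.5 − 24 = 1.5
x=20: ŷ = 4 + 2·20 = 44; e = 42 − 44 = -2
x=25: ŷ = 4 + 2·25 = 54; e = 53 − 54 = -1
x=40: ŷ = 4 + 2·40 = 84; e = 86.5 − 84 = 2.5
x=50: ŷ = 4 + 2·50 = 104; e = 103 − 104 = -1
Signs: + − − + −
Runs: +×1, −×2, +×1, −×1 → 4

4 runs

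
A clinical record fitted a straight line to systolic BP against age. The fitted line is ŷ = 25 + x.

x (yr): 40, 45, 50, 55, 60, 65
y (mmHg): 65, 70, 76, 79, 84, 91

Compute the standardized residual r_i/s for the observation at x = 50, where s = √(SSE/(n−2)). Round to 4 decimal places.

x=40: ŷ = 25 + 40 = 65; r = 65 − 65 = 0
x=45: ŷ = 25 + 45 = 70; r = 70 − 70 = 0
x=50: ŷ = 25 + 50 = 75; r = 76 − 75 = 1
x=55: ŷ = 25 + 55 = 80; r = 79 − 80 = -1
x=60: ŷ = 25 + 60 = 85; r = 84 − 85 = -1
x=65: ŷ = 25 + 65 = 90; r = 91 − 90 = 1
SSE = 0 + 0 + 1 + 1 + 1 + 1 = 4
s = √(4/4) = 1
r/s = 1 / 1 = 1.0000

1.0000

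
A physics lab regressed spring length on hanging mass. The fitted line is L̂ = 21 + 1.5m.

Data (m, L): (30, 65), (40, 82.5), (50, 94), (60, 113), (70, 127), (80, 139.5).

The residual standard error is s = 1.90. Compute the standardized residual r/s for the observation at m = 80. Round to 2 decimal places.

L̂ = 21 + 1.5·80 = 141
r = 139.5 − 141 = -1.5
r/s = -1.5 / 1.90 = -0.79

-0.79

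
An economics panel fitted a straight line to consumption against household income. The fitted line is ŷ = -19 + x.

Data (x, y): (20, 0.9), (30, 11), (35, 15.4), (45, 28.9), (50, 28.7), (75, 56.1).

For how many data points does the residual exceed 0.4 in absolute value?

x=20: ŷ = -19 + 20 = 1; r = 0.9 − 1 = -0.1
x=30: ŷ = -19 + 30 = 11; r = 11 − 11 = 0
x=35: ŷ = -19 + 35 = 16; r = 15.4 − 16 = -0.6
x=45: ŷ = -19 + 45 = 26; r = 28.9 − 26 = 2.9
x=50: ŷ = -19 + 50 = 31; r = 28.7 − 31 = -2.3
x=75: ŷ = -19 + 75 = 56; r = 56.1 − 56 = 0.1
|r| > 0.4: x=35 (|r|=0.6), x=45 (|r|=2.9), x=50 (|r|=2.3) → 3

3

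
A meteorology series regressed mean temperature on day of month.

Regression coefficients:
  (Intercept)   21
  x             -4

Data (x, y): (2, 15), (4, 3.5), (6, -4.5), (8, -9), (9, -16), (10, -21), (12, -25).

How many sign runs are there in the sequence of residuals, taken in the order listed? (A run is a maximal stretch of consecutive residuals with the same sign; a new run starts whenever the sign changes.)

x=2: ŷ = 21 − 4·2 = 13; e = 15 − 13 = 2
x=4: ŷ = 21 − 4·4 = 5; e = 3.5 − 5 = -1.5
x=6: ŷ = 21 − 4·6 = -3; e = -4.5 − (-3) = -1.5
x=8: ŷ = 21 − 4·8 = -11; e = -9 − (-11) = 2
x=9: ŷ = 21 − 4·9 = -15; e = -16 − (-15) = -1
x=10: ŷ = 21 − 4·10 = -19; e = -21 − (-19) = -2
x=12: ŷ = 21 − 4·12 = -27; e = -25 − (-27) = 2
Signs: + − − + − − +
Runs: +×1, −×2, +×1, −×2, +×1 → 5

5 runs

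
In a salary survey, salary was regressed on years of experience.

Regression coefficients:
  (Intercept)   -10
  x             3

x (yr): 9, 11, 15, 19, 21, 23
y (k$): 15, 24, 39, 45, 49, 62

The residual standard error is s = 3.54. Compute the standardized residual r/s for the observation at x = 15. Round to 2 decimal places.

1.13

ŷ = -10 + 3·15 = 35
r = 39 − 35 = 4
r/s = 4 / 3.54 = 1.13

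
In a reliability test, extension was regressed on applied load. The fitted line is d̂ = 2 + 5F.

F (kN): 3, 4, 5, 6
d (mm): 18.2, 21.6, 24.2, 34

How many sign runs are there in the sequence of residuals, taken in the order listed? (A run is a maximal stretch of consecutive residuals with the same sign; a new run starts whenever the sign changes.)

3 runs

F=3: d̂ = 2 + 5·3 = 17; r = 18.2 − 17 = 1.2
F=4: d̂ = 2 + 5·4 = 22; r = 21.6 − 22 = -0.4
F=5: d̂ = 2 + 5·5 = 27; r = 24.2 − 27 = -2.8
F=6: d̂ = 2 + 5·6 = 32; r = 34 − 32 = 2
Signs: + − − +
Runs: +×1, −×2, +×1 → 3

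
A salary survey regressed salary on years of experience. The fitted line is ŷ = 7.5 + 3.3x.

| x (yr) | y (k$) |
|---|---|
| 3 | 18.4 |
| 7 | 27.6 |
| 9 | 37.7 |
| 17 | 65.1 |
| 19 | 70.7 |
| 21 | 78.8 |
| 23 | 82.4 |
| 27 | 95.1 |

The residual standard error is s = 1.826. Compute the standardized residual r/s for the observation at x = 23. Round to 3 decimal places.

ŷ = 7.5 + 3.3·23 = 83.4
r = 82.4 − 83.4 = -1
r/s = -1 / 1.826 = -0.548

-0.548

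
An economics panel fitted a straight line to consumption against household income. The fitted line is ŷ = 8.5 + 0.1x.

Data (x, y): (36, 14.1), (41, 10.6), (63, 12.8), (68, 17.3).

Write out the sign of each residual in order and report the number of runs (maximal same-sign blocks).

x=36: ŷ = 8.5 + 0.1·36 = 12.1; e = 14.1 − 12.1 = 2
x=41: ŷ = 8.5 + 0.1·41 = 12.6; e = 10.6 − 12.6 = -2
x=63: ŷ = 8.5 + 0.1·63 = 14.8; e = 12.8 − 14.8 = -2
x=68: ŷ = 8.5 + 0.1·68 = 15.3; e = 17.3 − 15.3 = 2
Signs: + − − +
Runs: +×1, −×2, +×1 → 3

3 runs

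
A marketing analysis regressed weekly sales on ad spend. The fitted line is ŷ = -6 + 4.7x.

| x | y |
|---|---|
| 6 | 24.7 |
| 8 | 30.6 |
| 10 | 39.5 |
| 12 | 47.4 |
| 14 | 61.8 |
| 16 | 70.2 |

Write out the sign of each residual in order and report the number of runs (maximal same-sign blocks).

x=6: ŷ = -6 + 4.7·6 = 22.2; r = 24.7 − 22.2 = 2.5
x=8: ŷ = -6 + 4.7·8 = 31.6; r = 30.6 − 31.6 = -1
x=10: ŷ = -6 + 4.7·10 = 41; r = 39.5 − 41 = -1.5
x=12: ŷ = -6 + 4.7·12 = 50.4; r = 47.4 − 50.4 = -3
x=14: ŷ = -6 + 4.7·14 = 59.8; r = 61.8 − 59.8 = 2
x=16: ŷ = -6 + 4.7·16 = 69.2; r = 70.2 − 69.2 = 1
Signs: + − − − + +
Runs: +×1, −×3, +×2 → 3

3 runs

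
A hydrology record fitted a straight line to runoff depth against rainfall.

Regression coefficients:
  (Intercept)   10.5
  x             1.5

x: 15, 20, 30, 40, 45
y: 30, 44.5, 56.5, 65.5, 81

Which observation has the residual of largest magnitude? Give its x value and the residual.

x=15: ŷ = 10.5 + 1.5·15 = 33; r = 30 − 33 = -3
x=20: ŷ = 10.5 + 1.5·20 = 40.5; r = 44.5 − 40.5 = 4
x=30: ŷ = 10.5 + 1.5·30 = 55.5; r = 56.5 − 55.5 = 1
x=40: ŷ = 10.5 + 1.5·40 = 70.5; r = 65.5 − 70.5 = -5
x=45: ŷ = 10.5 + 1.5·45 = 78; r = 81 − 78 = 3
Largest |r| is 5 at x = 40, residual -5.

x = 40, r = -5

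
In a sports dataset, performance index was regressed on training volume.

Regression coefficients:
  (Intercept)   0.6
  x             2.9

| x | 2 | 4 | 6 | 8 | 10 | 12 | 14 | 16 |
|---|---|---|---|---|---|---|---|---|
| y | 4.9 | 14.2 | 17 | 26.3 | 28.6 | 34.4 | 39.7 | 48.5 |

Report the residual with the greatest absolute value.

x=2: ŷ = 0.6 + 2.9·2 = 6.4; r = 4.9 − 6.4 = -1.5
x=4: ŷ = 0.6 + 2.9·4 = 12.2; r = 14.2 − 12.2 = 2
x=6: ŷ = 0.6 + 2.9·6 = 18; r = 17 − 18 = -1
x=8: ŷ = 0.6 + 2.9·8 = 23.8; r = 26.3 − 23.8 = 2.5
x=10: ŷ = 0.6 + 2.9·10 = 29.6; r = 28.6 − 29.6 = -1
x=12: ŷ = 0.6 + 2.9·12 = 35.4; r = 34.4 − 35.4 = -1
x=14: ŷ = 0.6 + 2.9·14 = 41.2; r = 39.7 − 41.2 = -1.5
x=16: ŷ = 0.6 + 2.9·16 = 47; r = 48.5 − 47 = 1.5
Largest |r| is 2.5 at x = 8, residual 2.5.

r = 2.5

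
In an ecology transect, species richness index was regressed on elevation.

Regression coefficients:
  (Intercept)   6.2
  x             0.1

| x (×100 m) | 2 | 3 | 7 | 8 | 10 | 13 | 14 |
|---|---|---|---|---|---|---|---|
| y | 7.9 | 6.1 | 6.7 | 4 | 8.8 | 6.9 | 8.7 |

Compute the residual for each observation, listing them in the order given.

x=2: ŷ = 6.2 + 0.1·2 = 6.4; r = 7.9 − 6.4 = 1.5
x=3: ŷ = 6.2 + 0.1·3 = 6.5; r = 6.1 − 6.5 = -0.4
x=7: ŷ = 6.2 + 0.1·7 = 6.9; r = 6.7 − 6.9 = -0.2
x=8: ŷ = 6.2 + 0.1·8 = 7; r = 4 − 7 = -3
x=10: ŷ = 6.2 + 0.1·10 = 7.2; r = 8.8 − 7.2 = 1.6
x=13: ŷ = 6.2 + 0.1·13 = 7.5; r = 6.9 − 7.5 = -0.6
x=14: ŷ = 6.2 + 0.1·14 = 7.6; r = 8.7 − 7.6 = 1.1

1.5, -0.4, -0.2, -3, 1.6, -0.6, 1.1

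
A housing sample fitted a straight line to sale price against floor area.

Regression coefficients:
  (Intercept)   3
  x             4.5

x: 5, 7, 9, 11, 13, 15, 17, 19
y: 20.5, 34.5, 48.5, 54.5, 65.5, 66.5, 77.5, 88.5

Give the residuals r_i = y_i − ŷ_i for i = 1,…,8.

x=5: ŷ = 3 + 4.5·5 = 25.5; r = 20.5 − 25.5 = -5
x=7: ŷ = 3 + 4.5·7 = 34.5; r = 34.5 − 34.5 = 0
x=9: ŷ = 3 + 4.5·9 = 43.5; r = 48.5 − 43.5 = 5
x=11: ŷ = 3 + 4.5·11 = 52.5; r = 54.5 − 52.5 = 2
x=13: ŷ = 3 + 4.5·13 = 61.5; r = 65.5 − 61.5 = 4
x=15: ŷ = 3 + 4.5·15 = 70.5; r = 66.5 − 70.5 = -4
x=17: ŷ = 3 + 4.5·17 = 79.5; r = 77.5 − 79.5 = -2
x=19: ŷ = 3 + 4.5·19 = 88.5; r = 88.5 − 88.5 = 0

-5, 0, 5, 2, 4, -4, -2, 0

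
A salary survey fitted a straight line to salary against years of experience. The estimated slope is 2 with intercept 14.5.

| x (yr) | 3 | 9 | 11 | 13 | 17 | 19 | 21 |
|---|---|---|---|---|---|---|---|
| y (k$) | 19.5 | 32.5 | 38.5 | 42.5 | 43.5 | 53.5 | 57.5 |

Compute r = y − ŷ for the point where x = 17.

r = -5

ŷ = 14.5 + 2·17 = 48.5
r = 43.5 − 48.5 = -5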